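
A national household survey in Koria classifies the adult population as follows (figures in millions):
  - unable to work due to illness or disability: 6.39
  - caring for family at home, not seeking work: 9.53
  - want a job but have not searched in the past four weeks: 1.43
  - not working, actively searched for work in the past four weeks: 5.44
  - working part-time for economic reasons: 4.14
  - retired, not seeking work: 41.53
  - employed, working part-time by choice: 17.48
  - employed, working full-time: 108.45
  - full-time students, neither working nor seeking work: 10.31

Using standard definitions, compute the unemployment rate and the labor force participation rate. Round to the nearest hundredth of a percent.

Employed = 4.14 + 17.48 + 108.45 = 130.07 million (anyone who worked, including part-time for economic reasons, counts as employed).
Unemployed = 5.44 million.
Labor force = 130.07 + 5.44 = 135.51 million.
Not in labor force = 6.39 + 9.53 + 1.43 + 41.53 + 10.31 = 69.19 million (those not working and not actively searching are outside the labor force — including those who want a job but have given up searching).
Civilian working-age population = 135.51 + 69.19 = 204.70 million.
Unemployment rate = 5.44 / 135.51 = 4.01%.
Labor force participation rate = 135.51 / 204.70 = 66.20%.

Unemployment rate ≈ 4.01%; labor force participation rate ≈ 66.20%.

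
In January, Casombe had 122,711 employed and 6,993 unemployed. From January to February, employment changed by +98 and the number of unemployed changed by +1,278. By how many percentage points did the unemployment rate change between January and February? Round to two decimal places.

January: labor force = 122,711 + 6,993 = 129,704; u = 6,993/129,704 = 5.39%.
February: labor force = 122,809 + 8,271 = 131,080; u = 8,271/131,080 = 6.31%.
Change = 6.31% − 5.39% = +0.92 pp.

The unemployment rate changed by +0.92 percentage points.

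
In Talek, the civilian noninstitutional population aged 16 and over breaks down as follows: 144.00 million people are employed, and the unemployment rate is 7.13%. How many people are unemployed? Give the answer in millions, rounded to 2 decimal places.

Let U be the number unemployed. The labor force is E + U, and U/(E+U) = 0.0713.
So U = 0.0713 × 144.00 / (1 − 0.0713) = 10.2672 / 0.9287 ≈ 11.06 million.

About 11.06 million are unemployed.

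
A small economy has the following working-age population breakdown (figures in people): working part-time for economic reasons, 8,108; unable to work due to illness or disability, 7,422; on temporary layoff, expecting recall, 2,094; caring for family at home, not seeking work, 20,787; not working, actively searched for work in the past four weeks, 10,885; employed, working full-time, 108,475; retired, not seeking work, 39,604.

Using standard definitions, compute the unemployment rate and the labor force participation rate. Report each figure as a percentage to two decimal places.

Unemployment rate ≈ 10.02%; labor force participation rate ≈ 65.64%.

Employed = 8,108 + 108,475 = 116,583 (anyone who worked, including part-time for economic reasons, counts as employed).
Unemployed = 2,094 + 10,885 = 12,979 (jobless and actively searching, or on temporary layoff).
Labor force = 116,583 + 12,979 = 129,562.
Not in labor force = 7,422 + 20,787 + 39,604 = 67,813 (those not working and not actively searching are outside the labor force).
Civilian working-age population = 129,562 + 67,813 = 197,375.
Unemployment rate = 12,979 / 129,562 = 10.02%.
Labor force participation rate = 129,562 / 197,375 = 65.64%.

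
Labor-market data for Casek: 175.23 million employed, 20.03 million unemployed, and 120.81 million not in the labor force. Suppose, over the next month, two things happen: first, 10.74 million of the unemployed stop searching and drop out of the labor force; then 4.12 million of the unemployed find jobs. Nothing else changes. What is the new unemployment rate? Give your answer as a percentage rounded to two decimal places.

Initially, labor force = 175.23 + 20.03 = 195.26 million, so u = 20.03/195.26 = 10.26%.
After the first change, unemployed and labor force both fall by 10.74 → E = 175.23, U = 9.29, labor force = 184.52 million.
After the second change, unemployed falls and employed rises by 4.12; labor force unchanged → E = 179.35, U = 5.17, labor force = 184.52 million.
New unemployment rate = 5.17 / 184.52 = 2.80%.

New unemployment rate ≈ 2.80%.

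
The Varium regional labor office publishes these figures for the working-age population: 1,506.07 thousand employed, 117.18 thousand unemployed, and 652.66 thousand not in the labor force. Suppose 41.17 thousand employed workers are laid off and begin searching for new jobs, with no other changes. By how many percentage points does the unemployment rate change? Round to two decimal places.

The unemployment rate changes by +2.54 percentage points.

Initially, labor force = 1,506.07 + 117.18 = 1,623.25 thousand, so u = 117.18/1,623.25 = 7.22%.
After the change, employed falls and unemployed rises by 41.17; labor force unchanged → E = 1,464.90, U = 158.35, labor force = 1,623.25 thousand.
New unemployment rate = 158.35 / 1,623.25 = 9.76%.
Change = 9.76% − 7.22% = +2.54 percentage points.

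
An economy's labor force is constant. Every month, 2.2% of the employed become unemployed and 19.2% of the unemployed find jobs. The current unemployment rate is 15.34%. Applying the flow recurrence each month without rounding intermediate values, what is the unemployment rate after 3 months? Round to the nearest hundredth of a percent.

With a fixed labor force, u_{t+1} = u_t + s·(1−u_t) − f·u_t = u_t·(1−s−f) + s.
Here 1−s−f = 0.786 and s = 0.022.
u_1 = 0.153400 × 0.786 + 0.022 = 0.142572.
u_2 = 0.142572 × 0.786 + 0.022 = 0.134062.
u_3 = 0.134062 × 0.786 + 0.022 = 0.127373.

Unemployment rate after three months ≈ 12.74%.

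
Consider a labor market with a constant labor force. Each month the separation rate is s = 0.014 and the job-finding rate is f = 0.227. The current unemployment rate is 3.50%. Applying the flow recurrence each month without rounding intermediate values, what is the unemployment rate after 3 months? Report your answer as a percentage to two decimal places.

Unemployment rate after three months ≈ 4.80%.

With a fixed labor force, u_{t+1} = u_t + s·(1−u_t) − f·u_t = u_t·(1−s−f) + s.
Here 1−s−f = 0.759 and s = 0.014.
u_1 = 0.035000 × 0.759 + 0.014 = 0.040565.
u_2 = 0.040565 × 0.759 + 0.014 = 0.044789.
u_3 = 0.044789 × 0.759 + 0.014 = 0.047995.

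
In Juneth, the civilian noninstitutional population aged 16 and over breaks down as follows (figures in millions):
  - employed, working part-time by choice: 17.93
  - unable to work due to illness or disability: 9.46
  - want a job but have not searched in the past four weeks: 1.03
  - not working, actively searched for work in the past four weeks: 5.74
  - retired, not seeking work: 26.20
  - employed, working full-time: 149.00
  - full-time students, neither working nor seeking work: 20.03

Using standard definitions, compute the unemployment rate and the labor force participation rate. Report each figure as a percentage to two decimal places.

Unemployment rate ≈ 3.32%; labor force participation rate ≈ 75.27%.

Employed = 17.93 + 149.00 = 166.93 million.
Unemployed = 5.74 million.
Labor force = 166.93 + 5.74 = 172.67 million.
Not in labor force = 9.46 + 1.03 + 26.20 + 20.03 = 56.72 million (those not working and not actively searching are outside the labor force — including those who want a job but have given up searching).
Civilian working-age population = 172.67 + 56.72 = 229.39 million.
Unemployment rate = 5.74 / 172.67 = 3.32%.
Labor force participation rate = 172.67 / 229.39 = 75.27%.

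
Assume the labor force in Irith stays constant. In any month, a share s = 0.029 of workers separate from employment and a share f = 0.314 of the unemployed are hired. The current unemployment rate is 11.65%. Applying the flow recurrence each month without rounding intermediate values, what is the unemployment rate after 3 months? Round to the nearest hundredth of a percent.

Unemployment rate after three months ≈ 9.36%.

With a fixed labor force, u_{t+1} = u_t + s·(1−u_t) − f·u_t = u_t·(1−s−f) + s.
Here 1−s−f = 0.657 and s = 0.029.
u_1 = 0.116500 × 0.657 + 0.029 = 0.105541.
u_2 = 0.105541 × 0.657 + 0.029 = 0.098340.
u_3 = 0.098340 × 0.657 + 0.029 = 0.093609.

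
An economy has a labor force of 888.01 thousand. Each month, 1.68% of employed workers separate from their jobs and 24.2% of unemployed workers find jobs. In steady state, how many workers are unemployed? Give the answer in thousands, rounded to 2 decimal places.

Steady-state unemployment rate u* = s/(s+f) = 1.68/(1.68+24.2) = 0.064915.
Unemployed = u* × labor force = 0.064915 × 888.01 ≈ 57.65 thousand.

About 57.65 thousand are unemployed in steady state.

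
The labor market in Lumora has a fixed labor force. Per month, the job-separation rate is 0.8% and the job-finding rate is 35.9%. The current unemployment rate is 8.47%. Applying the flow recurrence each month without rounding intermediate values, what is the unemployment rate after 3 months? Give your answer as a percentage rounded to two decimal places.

With a fixed labor force, u_{t+1} = u_t + s·(1−u_t) − f·u_t = u_t·(1−s−f) + s.
Here 1−s−f = 0.633 and s = 0.008.
u_1 = 0.084700 × 0.633 + 0.008 = 0.061615.
u_2 = 0.061615 × 0.633 + 0.008 = 0.047002.
u_3 = 0.047002 × 0.633 + 0.008 = 0.037752.

Unemployment rate after three months ≈ 3.78%.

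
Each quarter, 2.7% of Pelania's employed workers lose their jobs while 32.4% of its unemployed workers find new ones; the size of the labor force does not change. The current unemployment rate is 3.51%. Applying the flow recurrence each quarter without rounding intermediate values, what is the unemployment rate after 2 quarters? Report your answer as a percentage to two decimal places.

With a fixed labor force, u_{t+1} = u_t + s·(1−u_t) − f·u_t = u_t·(1−s−f) + s.
Here 1−s−f = 0.649 and s = 0.027.
u_1 = 0.035100 × 0.649 + 0.027 = 0.049780.
u_2 = 0.049780 × 0.649 + 0.027 = 0.059307.

Unemployment rate after two quarters ≈ 5.93%.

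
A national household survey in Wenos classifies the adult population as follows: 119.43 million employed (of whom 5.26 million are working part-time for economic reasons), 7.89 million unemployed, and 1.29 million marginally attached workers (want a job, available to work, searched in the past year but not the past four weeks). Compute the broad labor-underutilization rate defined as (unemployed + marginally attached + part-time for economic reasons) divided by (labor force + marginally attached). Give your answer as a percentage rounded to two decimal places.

Broad underutilization rate ≈ 11.23%.

Labor force = 119.43 + 7.89 = 127.32 million.
Numerator = 7.89 + 1.29 + 5.26 = 14.44 million.
Denominator = 127.32 + 1.29 = 128.61 million.
Broad rate = 14.44 / 128.61 = 11.23%.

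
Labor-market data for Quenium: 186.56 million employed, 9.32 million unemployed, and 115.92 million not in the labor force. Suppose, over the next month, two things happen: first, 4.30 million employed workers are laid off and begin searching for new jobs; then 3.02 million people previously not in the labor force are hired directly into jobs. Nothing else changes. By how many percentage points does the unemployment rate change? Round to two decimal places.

Initially, labor force = 186.56 + 9.32 = 195.88 million, so u = 9.32/195.88 = 4.76%.
After the first change, employed falls and unemployed rises by 4.30; labor force unchanged → E = 182.26, U = 13.62, labor force = 195.88 million.
After the second change, employed and labor force both rise by 3.02; unemployed unchanged → E = 185.28, U = 13.62, labor force = 198.90 million.
New unemployment rate = 13.62 / 198.90 = 6.85%.
Change = 6.85% − 4.76% = +2.09 percentage points.

The unemployment rate changes by +2.09 percentage points.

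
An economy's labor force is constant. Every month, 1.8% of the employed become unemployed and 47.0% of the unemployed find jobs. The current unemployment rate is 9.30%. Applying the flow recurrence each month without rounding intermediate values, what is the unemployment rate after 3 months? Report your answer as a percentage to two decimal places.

With a fixed labor force, u_{t+1} = u_t + s·(1−u_t) − f·u_t = u_t·(1−s−f) + s.
Here 1−s−f = 0.512 and s = 0.018.
u_1 = 0.093000 × 0.512 + 0.018 = 0.065616.
u_2 = 0.065616 × 0.512 + 0.018 = 0.051595.
u_3 = 0.051595 × 0.512 + 0.018 = 0.044417.

Unemployment rate after three months ≈ 4.44%.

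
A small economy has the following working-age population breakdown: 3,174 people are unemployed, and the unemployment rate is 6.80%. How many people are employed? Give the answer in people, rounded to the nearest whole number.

About 43,502 are employed.

Labor force = U / u = 3,174 / 0.0680 ≈ 46,676.
Employed = labor force − unemployed = 46,676 − 3,174 = 43,502.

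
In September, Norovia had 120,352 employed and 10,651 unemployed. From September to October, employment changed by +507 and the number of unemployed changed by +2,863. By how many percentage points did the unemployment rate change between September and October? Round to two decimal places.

The unemployment rate changed by +1.93 percentage points.

September: labor force = 120,352 + 10,651 = 131,003; u = 10,651/131,003 = 8.13%.
October: labor force = 120,859 + 13,514 = 134,373; u = 13,514/134,373 = 10.06%.
Change = 10.06% − 8.13% = +1.93 pp.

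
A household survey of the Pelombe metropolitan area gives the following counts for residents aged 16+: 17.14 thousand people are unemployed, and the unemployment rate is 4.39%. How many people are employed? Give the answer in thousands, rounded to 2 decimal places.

Labor force = U / u = 17.14 / 0.0439 ≈ 390.43 thousand.
Employed = labor force − unemployed = 390.43 − 17.14 = 373.29 thousand.

About 373.29 thousand are employed.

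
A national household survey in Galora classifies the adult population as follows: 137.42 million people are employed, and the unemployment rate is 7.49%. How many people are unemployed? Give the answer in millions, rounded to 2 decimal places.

Let U be the number unemployed. The labor force is E + U, and U/(E+U) = 0.0749.
So U = 0.0749 × 137.42 / (1 − 0.0749) = 10.2928 / 0.9251 ≈ 11.13 million.

About 11.13 million are unemployed.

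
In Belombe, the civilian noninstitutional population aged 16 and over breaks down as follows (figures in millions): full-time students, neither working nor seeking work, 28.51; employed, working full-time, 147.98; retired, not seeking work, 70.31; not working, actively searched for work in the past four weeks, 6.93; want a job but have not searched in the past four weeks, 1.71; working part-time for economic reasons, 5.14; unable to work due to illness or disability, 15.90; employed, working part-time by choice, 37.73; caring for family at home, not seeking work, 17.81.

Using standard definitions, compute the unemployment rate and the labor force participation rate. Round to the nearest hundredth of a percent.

Unemployment rate ≈ 3.50%; labor force participation rate ≈ 59.57%.

Employed = 147.98 + 5.14 + 37.73 = 190.85 million (anyone who worked, including part-time for economic reasons, counts as employed).
Unemployed = 6.93 million.
Labor force = 190.85 + 6.93 = 197.78 million.
Not in labor force = 28.51 + 70.31 + 1.71 + 15.90 + 17.81 = 134.24 million (those not working and not actively searching are outside the labor force — including those who want a job but have given up searching).
Civilian working-age population = 197.78 + 134.24 = 332.02 million.
Unemployment rate = 6.93 / 197.78 = 3.50%.
Labor force participation rate = 197.78 / 332.02 = 59.57%.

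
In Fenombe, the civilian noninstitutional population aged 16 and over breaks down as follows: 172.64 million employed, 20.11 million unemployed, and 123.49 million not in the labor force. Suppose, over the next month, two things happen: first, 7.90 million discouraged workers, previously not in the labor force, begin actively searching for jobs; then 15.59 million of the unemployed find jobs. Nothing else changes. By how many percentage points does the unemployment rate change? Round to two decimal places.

The unemployment rate changes by −4.24 percentage points.

Initially, labor force = 172.64 + 20.11 = 192.75 million, so u = 20.11/192.75 = 10.43%.
After the first change, unemployed and labor force both rise by 7.90 → E = 172.64, U = 28.01, labor force = 200.65 million.
After the second change, unemployed falls and employed rises by 15.59; labor force unchanged → E = 188.23, U = 12.42, labor force = 200.65 million.
New unemployment rate = 12.42 / 200.65 = 6.19%.
Change = 6.19% − 10.43% = −4.24 percentage points.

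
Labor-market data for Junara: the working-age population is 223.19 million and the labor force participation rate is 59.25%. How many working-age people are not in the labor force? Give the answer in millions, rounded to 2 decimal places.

About 90.95 million are not in the labor force.

Share not in the labor force = 1 − 0.5925 = 0.4075.
Not in labor force = 0.4075 × 223.19 ≈ 90.95 million.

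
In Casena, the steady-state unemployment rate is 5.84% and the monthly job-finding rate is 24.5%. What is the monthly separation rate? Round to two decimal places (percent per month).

Separation rate ≈ 1.52% per month.

From u* = s/(s+f): s = u·f/(1−u).
s = 0.0584 × 24.5 / (1 − 0.0584) = 1.4308 / 0.9416 ≈ 1.52% per month.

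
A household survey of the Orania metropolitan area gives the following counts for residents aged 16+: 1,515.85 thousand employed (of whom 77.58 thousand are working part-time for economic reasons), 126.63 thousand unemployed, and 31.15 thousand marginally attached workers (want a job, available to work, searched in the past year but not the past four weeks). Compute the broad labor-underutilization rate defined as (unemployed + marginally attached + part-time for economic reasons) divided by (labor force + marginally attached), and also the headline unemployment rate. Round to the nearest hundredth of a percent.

Labor force = 1,515.85 + 126.63 = 1,642.48 thousand.
Numerator = 126.63 + 31.15 + 77.58 = 235.36 thousand.
Denominator = 1,642.48 + 31.15 = 1,673.63 thousand.
Broad rate = 235.36 / 1,673.63 = 14.06%.
Headline unemployment rate = 126.63 / 1,642.48 = 7.71%.

Broad underutilization rate ≈ 14.06%; headline unemployment rate ≈ 7.71%.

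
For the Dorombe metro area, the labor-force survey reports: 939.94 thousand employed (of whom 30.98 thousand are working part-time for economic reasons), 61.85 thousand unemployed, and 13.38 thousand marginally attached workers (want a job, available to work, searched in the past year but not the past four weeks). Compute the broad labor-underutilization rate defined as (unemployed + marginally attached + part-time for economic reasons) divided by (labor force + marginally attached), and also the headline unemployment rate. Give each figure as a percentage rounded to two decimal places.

Broad underutilization rate ≈ 10.46%; headline unemployment rate ≈ 6.17%.

Labor force = 939.94 + 61.85 = 1,001.79 thousand.
Numerator = 61.85 + 13.38 + 30.98 = 106.21 thousand.
Denominator = 1,001.79 + 13.38 = 1,015.17 thousand.
Broad rate = 106.21 / 1,015.17 = 10.46%.
Headline unemployment rate = 61.85 / 1,001.79 = 6.17%.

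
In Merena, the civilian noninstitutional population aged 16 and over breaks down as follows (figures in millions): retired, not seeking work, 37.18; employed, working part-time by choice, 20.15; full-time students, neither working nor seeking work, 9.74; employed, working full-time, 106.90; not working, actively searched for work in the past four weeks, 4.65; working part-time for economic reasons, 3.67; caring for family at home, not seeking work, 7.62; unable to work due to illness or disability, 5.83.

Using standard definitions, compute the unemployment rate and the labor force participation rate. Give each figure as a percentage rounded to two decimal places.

Unemployment rate ≈ 3.44%; labor force participation rate ≈ 69.16%.

Employed = 20.15 + 106.90 + 3.67 = 130.72 million (anyone who worked, including part-time for economic reasons, counts as employed).
Unemployed = 4.65 million.
Labor force = 130.72 + 4.65 = 135.37 million.
Not in labor force = 37.18 + 9.74 + 7.62 + 5.83 = 60.37 million (those not working and not actively searching are outside the labor force).
Civilian working-age population = 135.37 + 60.37 = 195.74 million.
Unemployment rate = 4.65 / 135.37 = 3.44%.
Labor force participation rate = 135.37 / 195.74 = 69.16%.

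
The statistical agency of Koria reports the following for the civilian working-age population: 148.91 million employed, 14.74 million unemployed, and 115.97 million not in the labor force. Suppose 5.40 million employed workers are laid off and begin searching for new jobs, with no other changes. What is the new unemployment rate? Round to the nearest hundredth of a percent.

Initially, labor force = 148.91 + 14.74 = 163.65 million, so u = 14.74/163.65 = 9.01%.
After the change, employed falls and unemployed rises by 5.40; labor force unchanged → E = 143.51, U = 20.14, labor force = 163.65 million.
New unemployment rate = 20.14 / 163.65 = 12.31%.

New unemployment rate ≈ 12.31%.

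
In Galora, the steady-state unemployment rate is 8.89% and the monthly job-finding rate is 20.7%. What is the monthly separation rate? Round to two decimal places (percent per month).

From u* = s/(s+f): s = u·f/(1−u).
s = 0.0889 × 20.7 / (1 − 0.0889) = 1.8402 / 0.9111 ≈ 2.02% per month.

Separation rate ≈ 2.02% per month.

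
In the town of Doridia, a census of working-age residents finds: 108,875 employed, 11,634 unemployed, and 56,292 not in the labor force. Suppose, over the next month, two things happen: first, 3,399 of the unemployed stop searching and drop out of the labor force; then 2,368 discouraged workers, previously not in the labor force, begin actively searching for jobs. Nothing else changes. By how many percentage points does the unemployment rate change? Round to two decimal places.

The unemployment rate changes by −0.78 percentage points.

Initially, labor force = 108,875 + 11,634 = 120,509, so u = 11,634/120,509 = 9.65%.
After the first change, unemployed and labor force both fall by 3,399 → E = 108,875, U = 8,235, labor force = 117,110.
After the second change, unemployed and labor force both rise by 2,368 → E = 108,875, U = 10,603, labor force = 119,478.
New unemployment rate = 10,603 / 119,478 = 8.87%.
Change = 8.87% − 9.65% = −0.78 percentage points.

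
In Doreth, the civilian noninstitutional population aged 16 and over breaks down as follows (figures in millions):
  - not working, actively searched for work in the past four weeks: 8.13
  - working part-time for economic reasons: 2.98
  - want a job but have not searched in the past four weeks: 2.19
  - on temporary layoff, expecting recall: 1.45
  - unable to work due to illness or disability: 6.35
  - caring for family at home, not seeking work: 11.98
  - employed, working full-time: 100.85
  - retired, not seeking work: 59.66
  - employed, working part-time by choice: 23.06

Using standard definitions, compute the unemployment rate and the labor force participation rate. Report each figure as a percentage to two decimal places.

Unemployment rate ≈ 7.02%; labor force participation rate ≈ 62.99%.

Employed = 2.98 + 100.85 + 23.06 = 126.89 million (anyone who worked, including part-time for economic reasons, counts as employed).
Unemployed = 8.13 + 1.45 = 9.58 million (jobless and actively searching, or on temporary layoff).
Labor force = 126.89 + 9.58 = 136.47 million.
Not in labor force = 2.19 + 6.35 + 11.98 + 59.66 = 80.18 million (those not working and not actively searching are outside the labor force — including those who want a job but have given up searching).
Civilian working-age population = 136.47 + 80.18 = 216.65 million.
Unemployment rate = 9.58 / 136.47 = 7.02%.
Labor force participation rate = 136.47 / 216.65 = 62.99%.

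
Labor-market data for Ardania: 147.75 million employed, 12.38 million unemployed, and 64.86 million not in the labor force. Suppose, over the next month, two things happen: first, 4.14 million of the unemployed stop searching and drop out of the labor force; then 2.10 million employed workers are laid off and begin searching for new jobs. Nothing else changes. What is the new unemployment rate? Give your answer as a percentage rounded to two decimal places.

New unemployment rate ≈ 6.63%.

Initially, labor force = 147.75 + 12.38 = 160.13 million, so u = 12.38/160.13 = 7.73%.
After the first change, unemployed and labor force both fall by 4.14 → E = 147.75, U = 8.24, labor force = 155.99 million.
After the second change, employed falls and unemployed rises by 2.10; labor force unchanged → E = 145.65, U = 10.34, labor force = 155.99 million.
New unemployment rate = 10.34 / 155.99 = 6.63%.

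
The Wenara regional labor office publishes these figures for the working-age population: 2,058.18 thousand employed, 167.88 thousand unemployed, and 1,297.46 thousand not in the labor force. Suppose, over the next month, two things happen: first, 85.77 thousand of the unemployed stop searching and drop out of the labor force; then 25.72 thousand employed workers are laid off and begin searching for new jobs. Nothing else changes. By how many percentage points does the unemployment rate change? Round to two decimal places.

Initially, labor force = 2,058.18 + 167.88 = 2,226.06 thousand, so u = 167.88/2,226.06 = 7.54%.
After the first change, unemployed and labor force both fall by 85.77 → E = 2,058.18, U = 82.11, labor force = 2,140.29 thousand.
After the second change, employed falls and unemployed rises by 25.72; labor force unchanged → E = 2,032.46, U = 107.83, labor force = 2,140.29 thousand.
New unemployment rate = 107.83 / 2,140.29 = 5.04%.
Change = 5.04% − 7.54% = −2.50 percentage points.

The unemployment rate changes by −2.50 percentage points.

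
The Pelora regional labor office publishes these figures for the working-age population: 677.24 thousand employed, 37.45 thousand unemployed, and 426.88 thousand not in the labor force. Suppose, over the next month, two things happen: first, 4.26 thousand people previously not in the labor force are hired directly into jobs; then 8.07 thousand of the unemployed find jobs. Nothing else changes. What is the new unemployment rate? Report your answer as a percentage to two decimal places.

New unemployment rate ≈ 4.09%.

Initially, labor force = 677.24 + 37.45 = 714.69 thousand, so u = 37.45/714.69 = 5.24%.
After the first change, employed and labor force both rise by 4.26; unemployed unchanged → E = 681.50, U = 37.45, labor force = 718.95 thousand.
After the second change, unemployed falls and employed rises by 8.07; labor force unchanged → E = 689.57, U = 29.38, labor force = 718.95 thousand.
New unemployment rate = 29.38 / 718.95 = 4.09%.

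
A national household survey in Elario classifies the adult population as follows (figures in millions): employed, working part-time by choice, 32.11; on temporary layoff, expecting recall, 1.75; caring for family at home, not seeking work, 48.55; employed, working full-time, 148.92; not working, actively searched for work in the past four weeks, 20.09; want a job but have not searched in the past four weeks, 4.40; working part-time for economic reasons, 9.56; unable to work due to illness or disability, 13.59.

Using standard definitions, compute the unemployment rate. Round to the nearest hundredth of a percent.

Employed = 32.11 + 148.92 + 9.56 = 190.59 million (anyone who worked, including part-time for economic reasons, counts as employed).
Unemployed = 1.75 + 20.09 = 21.84 million (jobless and actively searching, or on temporary layoff).
Labor force = 190.59 + 21.84 = 212.43 million.
Unemployment rate = 21.84 / 212.43 = 10.28%.

Unemployment rate ≈ 10.28%.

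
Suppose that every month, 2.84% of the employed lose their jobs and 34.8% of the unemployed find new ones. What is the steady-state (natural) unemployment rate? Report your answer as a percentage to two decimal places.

At steady state the flows balance: s·E = f·U, so U/(E+U) = s/(s+f).
u* = 2.84 / (2.84 + 34.8) = 2.84 / 37.64 = 7.55%.

Steady-state unemployment rate ≈ 7.55%.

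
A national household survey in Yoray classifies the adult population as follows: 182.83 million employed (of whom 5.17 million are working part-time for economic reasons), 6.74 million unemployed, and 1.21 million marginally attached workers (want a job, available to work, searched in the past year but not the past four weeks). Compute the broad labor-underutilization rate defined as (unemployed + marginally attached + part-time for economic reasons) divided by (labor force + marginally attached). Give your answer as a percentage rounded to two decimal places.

Broad underutilization rate ≈ 6.88%.

Labor force = 182.83 + 6.74 = 189.57 million.
Numerator = 6.74 + 1.21 + 5.17 = 13.12 million.
Denominator = 189.57 + 1.21 = 190.78 million.
Broad rate = 13.12 / 190.78 = 6.88%.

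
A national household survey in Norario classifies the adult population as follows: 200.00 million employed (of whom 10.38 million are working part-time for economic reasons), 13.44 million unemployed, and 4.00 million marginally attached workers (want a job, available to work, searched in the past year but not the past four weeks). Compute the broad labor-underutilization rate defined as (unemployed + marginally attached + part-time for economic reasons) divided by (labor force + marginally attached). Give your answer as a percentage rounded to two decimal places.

Broad underutilization rate ≈ 12.79%.

Labor force = 200.00 + 13.44 = 213.44 million.
Numerator = 13.44 + 4.00 + 10.38 = 27.82 million.
Denominator = 213.44 + 4.00 = 217.44 million.
Broad rate = 27.82 / 217.44 = 12.79%.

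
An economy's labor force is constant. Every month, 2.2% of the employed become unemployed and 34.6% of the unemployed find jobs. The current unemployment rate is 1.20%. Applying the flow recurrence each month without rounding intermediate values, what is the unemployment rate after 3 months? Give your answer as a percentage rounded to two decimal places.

Unemployment rate after three months ≈ 4.77%.

With a fixed labor force, u_{t+1} = u_t + s·(1−u_t) − f·u_t = u_t·(1−s−f) + s.
Here 1−s−f = 0.632 and s = 0.022.
u_1 = 0.012000 × 0.632 + 0.022 = 0.029584.
u_2 = 0.029584 × 0.632 + 0.022 = 0.040697.
u_3 = 0.040697 × 0.632 + 0.022 = 0.047721.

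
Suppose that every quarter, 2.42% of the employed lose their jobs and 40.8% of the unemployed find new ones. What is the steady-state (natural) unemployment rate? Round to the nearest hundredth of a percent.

Steady-state unemployment rate ≈ 5.60%.

At steady state the flows balance: s·E = f·U, so U/(E+U) = s/(s+f).
u* = 2.42 / (2.42 + 40.8) = 2.42 / 43.22 = 5.60%.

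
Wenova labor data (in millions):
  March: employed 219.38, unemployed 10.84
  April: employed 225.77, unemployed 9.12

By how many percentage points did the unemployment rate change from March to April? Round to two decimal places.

The unemployment rate changed by −0.83 percentage points.

March: labor force = 219.38 + 10.84 = 230.22; u = 10.84/230.22 = 4.71%.
April: labor force = 225.77 + 9.12 = 234.89; u = 9.12/234.89 = 3.88%.
Change = 3.88% − 4.71% = −0.83 pp.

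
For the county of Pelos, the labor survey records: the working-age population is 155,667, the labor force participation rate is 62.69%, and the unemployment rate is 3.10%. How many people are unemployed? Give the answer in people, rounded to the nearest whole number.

About 3,025 are unemployed.

Labor force = 0.6269 × 155,667 = 97,588.
Unemployed = 0.0310 × 97,588 ≈ 3,025.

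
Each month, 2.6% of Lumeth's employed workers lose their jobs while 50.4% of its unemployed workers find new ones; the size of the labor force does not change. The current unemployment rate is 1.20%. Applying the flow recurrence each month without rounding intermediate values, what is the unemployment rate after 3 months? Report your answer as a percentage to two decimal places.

Unemployment rate after three months ≈ 4.52%.

With a fixed labor force, u_{t+1} = u_t + s·(1−u_t) − f·u_t = u_t·(1−s−f) + s.
Here 1−s−f = 0.470 and s = 0.026.
u_1 = 0.012000 × 0.470 + 0.026 = 0.031640.
u_2 = 0.031640 × 0.470 + 0.026 = 0.040871.
u_3 = 0.040871 × 0.470 + 0.026 = 0.045209.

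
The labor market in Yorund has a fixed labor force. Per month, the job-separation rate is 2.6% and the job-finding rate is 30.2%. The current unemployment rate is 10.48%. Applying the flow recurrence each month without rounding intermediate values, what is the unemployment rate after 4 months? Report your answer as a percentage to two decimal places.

With a fixed labor force, u_{t+1} = u_t + s·(1−u_t) − f·u_t = u_t·(1−s−f) + s.
Here 1−s−f = 0.672 and s = 0.026.
u_1 = 0.104800 × 0.672 + 0.026 = 0.096426.
u_2 = 0.096426 × 0.672 + 0.026 = 0.090798.
u_3 = 0.090798 × 0.672 + 0.026 = 0.087016.
u_4 = 0.087016 × 0.672 + 0.026 = 0.084475.

Unemployment rate after four months ≈ 8.45%.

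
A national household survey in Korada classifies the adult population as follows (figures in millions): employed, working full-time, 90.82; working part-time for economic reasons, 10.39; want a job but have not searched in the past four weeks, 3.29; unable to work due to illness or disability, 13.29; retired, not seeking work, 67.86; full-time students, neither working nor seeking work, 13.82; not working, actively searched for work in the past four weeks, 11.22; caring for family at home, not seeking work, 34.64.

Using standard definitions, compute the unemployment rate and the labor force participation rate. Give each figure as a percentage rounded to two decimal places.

Employed = 90.82 + 10.39 = 101.21 million (anyone who worked, including part-time for economic reasons, counts as employed).
Unemployed = 11.22 million.
Labor force = 101.21 + 11.22 = 112.43 million.
Not in labor force = 3.29 + 13.29 + 67.86 + 13.82 + 34.64 = 132.90 million (those not working and not actively searching are outside the labor force — including those who want a job but have given up searching).
Civilian working-age population = 112.43 + 132.90 = 245.33 million.
Unemployment rate = 11.22 / 112.43 = 9.98%.
Labor force participation rate = 112.43 / 245.33 = 45.83%.

Unemployment rate ≈ 9.98%; labor force participation rate ≈ 45.83%.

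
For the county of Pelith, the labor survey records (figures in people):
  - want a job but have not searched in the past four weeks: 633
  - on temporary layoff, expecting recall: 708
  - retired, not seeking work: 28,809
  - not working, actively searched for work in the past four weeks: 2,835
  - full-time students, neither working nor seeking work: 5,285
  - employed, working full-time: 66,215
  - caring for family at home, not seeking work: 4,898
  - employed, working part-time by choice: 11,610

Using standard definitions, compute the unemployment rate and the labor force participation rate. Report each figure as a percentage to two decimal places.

Unemployment rate ≈ 4.35%; labor force participation rate ≈ 67.25%.

Employed = 66,215 + 11,610 = 77,825.
Unemployed = 708 + 2,835 = 3,543 (jobless and actively searching, or on temporary layoff).
Labor force = 77,825 + 3,543 = 81,368.
Not in labor force = 633 + 28,809 + 5,285 + 4,898 = 39,625 (those not working and not actively searching are outside the labor force — including those who want a job but have given up searching).
Civilian working-age population = 81,368 + 39,625 = 120,993.
Unemployment rate = 3,543 / 81,368 = 4.35%.
Labor force participation rate = 81,368 / 120,993 = 67.25%.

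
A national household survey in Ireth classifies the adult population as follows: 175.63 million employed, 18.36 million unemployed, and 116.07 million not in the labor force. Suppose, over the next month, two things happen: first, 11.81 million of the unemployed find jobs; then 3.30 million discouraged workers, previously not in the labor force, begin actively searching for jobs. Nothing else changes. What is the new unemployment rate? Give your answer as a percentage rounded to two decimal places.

New unemployment rate ≈ 4.99%.

Initially, labor force = 175.63 + 18.36 = 193.99 million, so u = 18.36/193.99 = 9.46%.
After the first change, unemployed falls and employed rises by 11.81; labor force unchanged → E = 187.44, U = 6.55, labor force = 193.99 million.
After the second change, unemployed and labor force both rise by 3.30 → E = 187.44, U = 9.85, labor force = 197.29 million.
New unemployment rate = 9.85 / 197.29 = 4.99%.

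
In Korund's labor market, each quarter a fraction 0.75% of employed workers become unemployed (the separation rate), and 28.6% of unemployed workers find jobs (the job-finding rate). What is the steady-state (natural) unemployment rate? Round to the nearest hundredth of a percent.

Steady-state unemployment rate ≈ 2.56%.

At steady state the flows balance: s·E = f·U, so U/(E+U) = s/(s+f).
u* = 0.75 / (0.75 + 28.6) = 0.75 / 29.35 = 2.56%.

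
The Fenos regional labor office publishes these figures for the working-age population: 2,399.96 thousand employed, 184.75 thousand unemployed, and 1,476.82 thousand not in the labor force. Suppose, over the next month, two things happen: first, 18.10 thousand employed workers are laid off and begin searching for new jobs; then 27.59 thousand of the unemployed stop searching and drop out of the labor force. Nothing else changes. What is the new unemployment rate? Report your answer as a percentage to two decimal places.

New unemployment rate ≈ 6.85%.

Initially, labor force = 2,399.96 + 184.75 = 2,584.71 thousand, so u = 184.75/2,584.71 = 7.15%.
After the first change, employed falls and unemployed rises by 18.10; labor force unchanged → E = 2,381.86, U = 202.85, labor force = 2,584.71 thousand.
After the second change, unemployed and labor force both fall by 27.59 → E = 2,381.86, U = 175.26, labor force = 2,557.12 thousand.
New unemployment rate = 175.26 / 2,557.12 = 6.85%.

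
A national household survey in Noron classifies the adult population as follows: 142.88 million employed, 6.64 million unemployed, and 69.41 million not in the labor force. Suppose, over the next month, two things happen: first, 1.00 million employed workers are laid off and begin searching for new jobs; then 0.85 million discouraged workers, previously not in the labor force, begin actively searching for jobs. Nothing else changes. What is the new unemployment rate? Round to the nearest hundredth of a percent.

Initially, labor force = 142.88 + 6.64 = 149.52 million, so u = 6.64/149.52 = 4.44%.
After the first change, employed falls and unemployed rises by 1.00; labor force unchanged → E = 141.88, U = 7.64, labor force = 149.52 million.
After the second change, unemployed and labor force both rise by 0.85 → E = 141.88, U = 8.49, labor force = 150.37 million.
New unemployment rate = 8.49 / 150.37 = 5.65%.

New unemployment rate ≈ 5.65%.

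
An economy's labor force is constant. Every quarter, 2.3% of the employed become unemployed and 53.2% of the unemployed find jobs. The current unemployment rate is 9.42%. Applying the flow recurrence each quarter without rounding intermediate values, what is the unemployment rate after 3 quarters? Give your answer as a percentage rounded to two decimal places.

With a fixed labor force, u_{t+1} = u_t + s·(1−u_t) − f·u_t = u_t·(1−s−f) + s.
Here 1−s−f = 0.445 and s = 0.023.
u_1 = 0.094200 × 0.445 + 0.023 = 0.064919.
u_2 = 0.064919 × 0.445 + 0.023 = 0.051889.
u_3 = 0.051889 × 0.445 + 0.023 = 0.046091.

Unemployment rate after three quarters ≈ 4.61%.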